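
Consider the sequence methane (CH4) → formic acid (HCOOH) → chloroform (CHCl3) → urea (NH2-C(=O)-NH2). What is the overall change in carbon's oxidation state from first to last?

Carbon oxidation states along the series — methane: -4, formic acid: +2, chloroform: +2, urea: +4.
Net change = +4 − (-4) = +8.

+8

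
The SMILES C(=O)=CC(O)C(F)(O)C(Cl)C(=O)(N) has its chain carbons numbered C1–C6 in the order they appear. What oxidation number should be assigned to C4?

Count +1 for every bond to an atom more electronegative than carbon and −1 for every bond to one less electronegative; C–C bonds are 0.
C4 has one bond to C (0), one bond to C (0), one bond to F (+1), one bond to O (+1).
Oxidation state = 0 + 0 + 1 + 1 = +2.

+2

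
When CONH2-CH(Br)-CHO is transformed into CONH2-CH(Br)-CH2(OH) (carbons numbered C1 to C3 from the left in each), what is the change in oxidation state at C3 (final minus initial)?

Before: C3 has 1 bond to C, 1 bond to H, 2 bonds to O → oxidation state +1.
After: C3 has 1 bond to C, 2 bonds to H, 1 bond to O → oxidation state -1.
Δ = -1 − (+1) = -2, so this is a reduction at C3.

-2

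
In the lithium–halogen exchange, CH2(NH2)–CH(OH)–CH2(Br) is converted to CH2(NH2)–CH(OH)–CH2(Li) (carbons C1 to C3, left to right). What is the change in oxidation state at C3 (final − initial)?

-2

Before: C3 has 1 bond to C, 2 bonds to H, 1 bond to Br → oxidation state -1.
After: C3 has 1 bond to C, 2 bonds to H, 1 bond to Li → oxidation state -3.
Δ = -3 − (-1) = -2, so this is a reduction at C3.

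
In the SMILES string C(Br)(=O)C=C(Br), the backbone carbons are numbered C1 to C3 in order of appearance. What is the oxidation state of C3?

0

C3 has a double bond to C (2×0 = 0), one bond to Br (+1), one bond to H (-1).
Oxidation state = 0 + 1 − 1 = 0.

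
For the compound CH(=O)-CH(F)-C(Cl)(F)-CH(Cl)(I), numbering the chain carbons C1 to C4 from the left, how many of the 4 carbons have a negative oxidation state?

Bonds to more-electronegative neighbours contribute +1 each, bonds to H or metals contribute −1 each, and C–C bonds contribute 0. Tallying each carbon:
C1: 1C, 1H, 2O → 0 − 1 + 2 = +1
C2: 2C, 1H, 1F → 0 − 1 + 1 = 0
C3: 2C, 1F, 1Cl → 0 + 1 + 1 = +2
C4: 1C, 1H, 1Cl, 1I → 0 − 1 + 1 + 1 = +1
0 carbons meet the condition.

0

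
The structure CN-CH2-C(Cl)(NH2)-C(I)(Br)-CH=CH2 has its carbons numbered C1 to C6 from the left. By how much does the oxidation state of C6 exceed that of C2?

0

C6: 2C, 2H → 0 − 2 = -2
C2: 2C, 2H → 0 − 2 = -2
Difference: -2 − (-2) = 0.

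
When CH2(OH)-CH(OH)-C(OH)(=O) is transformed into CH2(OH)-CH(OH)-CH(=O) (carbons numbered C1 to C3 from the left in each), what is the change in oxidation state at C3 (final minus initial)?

-2

Before: C3 has 1 bond to C, 3 bonds to O → oxidation state +3.
After: C3 has 1 bond to C, 1 bond to H, 2 bonds to O → oxidation state +1.
Δ = +1 − (+3) = -2, so this is a reduction at C3.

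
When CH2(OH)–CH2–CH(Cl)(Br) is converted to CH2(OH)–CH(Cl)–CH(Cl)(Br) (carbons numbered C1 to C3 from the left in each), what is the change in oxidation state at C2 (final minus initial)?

+2

Before: C2 has 2 bonds to C, 2 bonds to H → oxidation state -2.
After: C2 has 2 bonds to C, 1 bond to H, 1 bond to Cl → oxidation state 0.
Δ = 0 − (-2) = +2, so this is an oxidation at C2.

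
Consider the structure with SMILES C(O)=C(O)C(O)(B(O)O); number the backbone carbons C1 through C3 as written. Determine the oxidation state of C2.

+1

C2 has a double bond to C (2×0 = 0), one bond to C (0), one bond to O (+1).
Oxidation state = 0 + 0 + 1 = +1.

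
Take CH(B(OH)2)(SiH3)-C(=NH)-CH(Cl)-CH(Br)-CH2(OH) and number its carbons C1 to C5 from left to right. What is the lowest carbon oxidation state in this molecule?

-3

Tallying each carbon's bonds:
C1: 1C, 1H, 1B, 1Si → 0 − 1 − 1 − 1 = -3
C2: 2C, 2N → 0 + 2 = +2
C3: 2C, 1H, 1Cl → 0 − 1 + 1 = 0
C4: 2C, 1H, 1Br → 0 − 1 + 1 = 0
C5: 1C, 2H, 1O → 0 − 2 + 1 = -1
The lowest value is -3.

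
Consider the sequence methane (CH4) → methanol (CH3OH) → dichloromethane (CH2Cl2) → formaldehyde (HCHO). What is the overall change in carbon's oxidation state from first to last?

+4

Carbon oxidation states along the series — methane: -4, methanol: -2, dichloromethane: 0, formaldehyde: 0.
Net change = 0 − (-4) = +4.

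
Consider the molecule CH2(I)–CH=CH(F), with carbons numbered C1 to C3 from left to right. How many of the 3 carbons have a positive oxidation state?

Tallying each carbon's bonds:
C1: 1C, 2H, 1I → 0 − 2 + 1 = -1
C2: 3C, 1H → 0 − 1 = -1
C3: 2C, 1H, 1F → 0 − 1 + 1 = 0
0 carbons meet the condition.

0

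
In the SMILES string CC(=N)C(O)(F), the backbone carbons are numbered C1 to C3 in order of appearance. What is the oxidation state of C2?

C2 has one bond to C (0), one bond to C (0), a double bond to N (2×+1 = +2).
Oxidation state = 0 + 0 + 2 = +2.

+2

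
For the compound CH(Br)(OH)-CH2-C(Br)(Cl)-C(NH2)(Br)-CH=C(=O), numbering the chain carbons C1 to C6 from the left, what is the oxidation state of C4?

Assign +1 per bond to O/N/halogen, −1 per bond to H or an electropositive element, and 0 per bond to carbon.
C4 has one bond to C (0), one bond to C (0), one bond to N (+1), one bond to Br (+1).
Oxidation state = 0 + 0 + 1 + 1 = +2.

+2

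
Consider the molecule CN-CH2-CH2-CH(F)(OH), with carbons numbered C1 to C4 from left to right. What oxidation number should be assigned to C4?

Assign +1 per bond to O/N/halogen, −1 per bond to H or an electropositive element, and 0 per bond to carbon.
C4 has one bond to C (0), one bond to F (+1), one bond to H (-1), one bond to O (+1).
Oxidation state = 0 + 1 − 1 + 1 = +1.

+1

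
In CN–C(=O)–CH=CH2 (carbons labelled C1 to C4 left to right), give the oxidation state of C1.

+3

C1 has one bond to C (0), a triple bond to N (3×+1 = +3).
Oxidation state = 0 + 3 = +3.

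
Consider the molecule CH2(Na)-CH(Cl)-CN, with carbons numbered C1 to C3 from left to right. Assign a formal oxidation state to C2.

0

C2 has one bond to C (0), one bond to C (0), one bond to Cl (+1), one bond to H (-1).
Oxidation state = 0 + 0 + 1 − 1 = 0.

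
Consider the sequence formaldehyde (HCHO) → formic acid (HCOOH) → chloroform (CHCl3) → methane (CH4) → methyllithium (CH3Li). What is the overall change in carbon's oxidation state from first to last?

-4

Carbon oxidation states along the series — formaldehyde: 0, formic acid: +2, chloroform: +2, methane: -4, methyllithium: -4.
Net change = -4 − (0) = -4.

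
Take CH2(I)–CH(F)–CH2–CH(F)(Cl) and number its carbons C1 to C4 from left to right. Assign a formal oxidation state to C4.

+1

Count +1 for every bond to an atom more electronegative than carbon and −1 for every bond to one less electronegative; C–C bonds are 0.
C4 has one bond to C (0), one bond to F (+1), one bond to Cl (+1), one bond to H (-1).
Oxidation state = 0 + 1 + 1 − 1 = +1.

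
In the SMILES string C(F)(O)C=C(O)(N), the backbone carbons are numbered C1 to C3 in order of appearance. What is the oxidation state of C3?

+2

Assign +1 per bond to O/N/halogen, −1 per bond to H or an electropositive element, and 0 per bond to carbon.
C3 has a double bond to C (2×0 = 0), one bond to O (+1), one bond to N (+1).
Oxidation state = 0 + 1 + 1 = +2.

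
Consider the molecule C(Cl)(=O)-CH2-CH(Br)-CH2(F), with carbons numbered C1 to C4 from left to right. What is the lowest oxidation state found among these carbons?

-2

Tallying each carbon's bonds:
C1: 1C, 2O, 1Cl → 0 + 2 + 1 = +3
C2: 2C, 2H → 0 − 2 = -2
C3: 2C, 1H, 1Br → 0 − 1 + 1 = 0
C4: 1C, 2H, 1F → 0 − 2 + 1 = -1
The lowest value is -2.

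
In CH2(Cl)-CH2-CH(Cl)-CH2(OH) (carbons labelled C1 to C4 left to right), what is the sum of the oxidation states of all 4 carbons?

-4

Each bond to a more electronegative atom (O, N, halogen) counts +1, each bond to a less electronegative atom (H, metal, B, Si) counts −1, and each C–C bond counts 0. Tallying each carbon:
C1: 1C, 2H, 1Cl → 0 − 2 + 1 = -1
C2: 2C, 2H → 0 − 2 = -2
C3: 2C, 1H, 1Cl → 0 − 1 + 1 = 0
C4: 1C, 2H, 1O → 0 − 2 + 1 = -1
Sum = -1 − 2 + 0 − 1 = -4.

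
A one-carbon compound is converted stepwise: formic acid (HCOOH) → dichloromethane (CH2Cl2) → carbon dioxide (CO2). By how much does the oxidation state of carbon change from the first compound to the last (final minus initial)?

+2

Carbon oxidation states along the series — formic acid: +2, dichloromethane: 0, carbon dioxide: +4.
Net change = +4 − (+2) = +2.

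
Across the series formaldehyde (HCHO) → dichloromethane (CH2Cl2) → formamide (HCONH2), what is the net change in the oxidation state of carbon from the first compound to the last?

+2

Carbon oxidation states along the series — formaldehyde: 0, dichloromethane: 0, formamide: +2.
Net change = +2 − (0) = +2.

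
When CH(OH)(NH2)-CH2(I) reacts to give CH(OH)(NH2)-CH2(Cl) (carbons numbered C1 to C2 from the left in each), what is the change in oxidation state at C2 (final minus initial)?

Before: C2 has 1 bond to C, 2 bonds to H, 1 bond to I → oxidation state -1.
After: C2 has 1 bond to C, 2 bonds to H, 1 bond to Cl → oxidation state -1.
Δ = -1 − (-1) = 0, so no net redox change at C2.

0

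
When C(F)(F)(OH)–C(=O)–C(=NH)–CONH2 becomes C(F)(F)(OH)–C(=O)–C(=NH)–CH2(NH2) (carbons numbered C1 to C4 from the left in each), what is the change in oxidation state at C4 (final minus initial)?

Before: C4 has 1 bond to C, 2 bonds to O, 1 bond to N → oxidation state +3.
After: C4 has 1 bond to C, 2 bonds to H, 1 bond to N → oxidation state -1.
Δ = -1 − (+3) = -4, so this is a reduction at C4.

-4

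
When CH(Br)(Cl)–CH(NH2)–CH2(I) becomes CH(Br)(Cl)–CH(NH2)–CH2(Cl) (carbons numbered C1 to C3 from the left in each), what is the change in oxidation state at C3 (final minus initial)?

Before: C3 has 1 bond to C, 2 bonds to H, 1 bond to I → oxidation state -1.
After: C3 has 1 bond to C, 2 bonds to H, 1 bond to Cl → oxidation state -1.
Δ = -1 − (-1) = 0, so no net redox change at C3.

0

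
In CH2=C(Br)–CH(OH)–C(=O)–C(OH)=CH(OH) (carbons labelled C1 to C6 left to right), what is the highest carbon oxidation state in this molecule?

+2

Bonds to more-electronegative neighbours contribute +1 each, bonds to H or metals contribute −1 each, and C–C bonds contribute 0. Tallying each carbon:
C1: 2C, 2H → 0 − 2 = -2
C2: 3C, 1Br → 0 + 1 = +1
C3: 2C, 1H, 1O → 0 − 1 + 1 = 0
C4: 2C, 2O → 0 + 2 = +2
C5: 3C, 1O → 0 + 1 = +1
C6: 2C, 1H, 1O → 0 − 1 + 1 = 0
The highest value is +2.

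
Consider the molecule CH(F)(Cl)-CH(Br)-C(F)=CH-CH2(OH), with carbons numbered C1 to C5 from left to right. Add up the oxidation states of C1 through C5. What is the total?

Each bond to a more electronegative atom (O, N, halogen) counts +1, each bond to a less electronegative atom (H, metal, B, Si) counts −1, and each C–C bond counts 0. Tallying each carbon:
C1: 1C, 1H, 1F, 1Cl → 0 − 1 + 1 + 1 = +1
C2: 2C, 1H, 1Br → 0 − 1 + 1 = 0
C3: 3C, 1F → 0 + 1 = +1
C4: 3C, 1H → 0 − 1 = -1
C5: 1C, 2H, 1O → 0 − 2 + 1 = -1
Sum = +1 + 0 + 1 − 1 − 1 = 0.

0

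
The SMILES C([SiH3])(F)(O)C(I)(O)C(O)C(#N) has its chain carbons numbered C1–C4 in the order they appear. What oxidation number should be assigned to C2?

C2 has one bond to C (0), one bond to C (0), one bond to I (+1), one bond to O (+1).
Oxidation state = 0 + 0 + 1 + 1 = +2.

+2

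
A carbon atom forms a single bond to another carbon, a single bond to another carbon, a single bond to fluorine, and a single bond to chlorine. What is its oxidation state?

+2

Each bond to a more electronegative atom (O, N, halogen) counts +1, each bond to a less electronegative atom (H, metal, B, Si) counts −1, and each C–C bond counts 0.
The carbon has one bond to C (0), one bond to C (0), one bond to F (+1), one bond to Cl (+1).
Oxidation state = 0 + 0 + 1 + 1 = +2.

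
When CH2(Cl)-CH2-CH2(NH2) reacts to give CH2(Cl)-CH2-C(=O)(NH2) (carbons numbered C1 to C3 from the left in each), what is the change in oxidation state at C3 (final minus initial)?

+4

Before: C3 has 1 bond to C, 2 bonds to H, 1 bond to N → oxidation state -1.
After: C3 has 1 bond to C, 2 bonds to O, 1 bond to N → oxidation state +3.
Δ = +3 − (-1) = +4, so this is an oxidation at C3.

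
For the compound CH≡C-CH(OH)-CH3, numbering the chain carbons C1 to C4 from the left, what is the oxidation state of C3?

0

C3 has one bond to C (0), one bond to C (0), one bond to O (+1), one bond to H (-1).
Oxidation state = 0 + 0 + 1 − 1 = 0.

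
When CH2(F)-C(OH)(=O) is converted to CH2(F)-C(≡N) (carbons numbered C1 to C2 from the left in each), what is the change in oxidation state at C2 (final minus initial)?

Before: C2 has 1 bond to C, 3 bonds to O → oxidation state +3.
After: C2 has 1 bond to C, 3 bonds to N → oxidation state +3.
Δ = +3 − (+3) = 0, so no net redox change at C2.

0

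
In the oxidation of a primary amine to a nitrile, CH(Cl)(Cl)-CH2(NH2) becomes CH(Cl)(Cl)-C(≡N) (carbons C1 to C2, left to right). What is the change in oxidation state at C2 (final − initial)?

Before: C2 has 1 bond to C, 2 bonds to H, 1 bond to N → oxidation state -1.
After: C2 has 1 bond to C, 3 bonds to N → oxidation state +3.
Δ = +3 − (-1) = +4, so this is an oxidation at C2.

+4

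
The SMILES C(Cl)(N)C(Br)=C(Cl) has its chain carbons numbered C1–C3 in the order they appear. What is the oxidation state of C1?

C1 has one bond to C (0), one bond to Cl (+1), one bond to H (-1), one bond to N (+1).
Oxidation state = 0 + 1 − 1 + 1 = +1.

+1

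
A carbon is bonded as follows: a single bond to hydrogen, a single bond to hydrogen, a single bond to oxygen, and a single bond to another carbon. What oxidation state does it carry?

-1

Each bond to a more electronegative atom (O, N, halogen) counts +1, each bond to a less electronegative atom (H, metal, B, Si) counts −1, and each C–C bond counts 0.
The carbon has one bond to C (0), one bond to H (-1), one bond to H (-1), one bond to O (+1).
Oxidation state = 0 − 1 − 1 + 1 = -1.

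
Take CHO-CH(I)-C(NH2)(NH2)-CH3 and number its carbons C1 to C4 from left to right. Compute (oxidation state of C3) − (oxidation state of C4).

+5

C3: 2C, 2N → 0 + 2 = +2
C4: 1C, 3H → 0 − 3 = -3
Difference: +2 − (-3) = +5.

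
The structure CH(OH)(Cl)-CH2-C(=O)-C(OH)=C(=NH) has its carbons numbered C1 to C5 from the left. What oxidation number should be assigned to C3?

Each bond to a more electronegative atom (O, N, halogen) counts +1, each bond to a less electronegative atom (H, metal, B, Si) counts −1, and each C–C bond counts 0.
C3 has one bond to C (0), one bond to C (0), a double bond to O (2×+1 = +2).
Oxidation state = 0 + 0 + 2 = +2.

+2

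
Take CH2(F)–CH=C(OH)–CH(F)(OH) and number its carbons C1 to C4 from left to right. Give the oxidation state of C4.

+1

Bonds to more-electronegative neighbours contribute +1 each, bonds to H or metals contribute −1 each, and C–C bonds contribute 0.
C4 has one bond to C (0), one bond to F (+1), one bond to H (-1), one bond to O (+1).
Oxidation state = 0 + 1 − 1 + 1 = +1.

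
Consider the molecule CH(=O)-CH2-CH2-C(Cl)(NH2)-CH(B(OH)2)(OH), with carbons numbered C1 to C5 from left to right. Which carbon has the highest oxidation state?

Tallying each carbon's bonds:
C1: 1C, 1H, 2O → 0 − 1 + 2 = +1
C2: 2C, 2H → 0 − 2 = -2
C3: 2C, 2H → 0 − 2 = -2
C4: 2C, 1N, 1Cl → 0 + 1 + 1 = +2
C5: 1C, 1H, 1O, 1B → 0 − 1 + 1 − 1 = -1
The most oxidised carbon is C4 at +2.

C4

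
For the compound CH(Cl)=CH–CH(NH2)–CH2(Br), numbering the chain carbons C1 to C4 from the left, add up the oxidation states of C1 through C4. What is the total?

Bonds to more-electronegative neighbours contribute +1 each, bonds to H or metals contribute −1 each, and C–C bonds contribute 0. Tallying each carbon:
C1: 2C, 1H, 1Cl → 0 − 1 + 1 = 0
C2: 3C, 1H → 0 − 1 = -1
C3: 2C, 1H, 1N → 0 − 1 + 1 = 0
C4: 1C, 2H, 1Br → 0 − 2 + 1 = -1
Sum = 0 − 1 + 0 − 1 = -2.

-2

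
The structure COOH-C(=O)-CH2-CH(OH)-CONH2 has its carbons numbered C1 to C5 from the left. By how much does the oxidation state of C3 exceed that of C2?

C3: 2C, 2H → 0 − 2 = -2
C2: 2C, 2O → 0 + 2 = +2
Difference: -2 − (+2) = -4.

-4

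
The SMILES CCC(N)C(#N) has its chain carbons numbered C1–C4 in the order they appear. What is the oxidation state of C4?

Bonds to more-electronegative neighbours contribute +1 each, bonds to H or metals contribute −1 each, and C–C bonds contribute 0.
C4 has one bond to C (0), a triple bond to N (3×+1 = +3).
Oxidation state = 0 + 3 = +3.

+3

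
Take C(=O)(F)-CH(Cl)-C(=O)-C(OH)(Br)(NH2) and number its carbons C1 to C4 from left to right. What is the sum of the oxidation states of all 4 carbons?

+8

Tallying each carbon's bonds:
C1: 1C, 2O, 1F → 0 + 2 + 1 = +3
C2: 2C, 1H, 1Cl → 0 − 1 + 1 = 0
C3: 2C, 2O → 0 + 2 = +2
C4: 1C, 1O, 1N, 1Br → 0 + 1 + 1 + 1 = +3
Sum = +3 + 0 + 2 + 3 = +8.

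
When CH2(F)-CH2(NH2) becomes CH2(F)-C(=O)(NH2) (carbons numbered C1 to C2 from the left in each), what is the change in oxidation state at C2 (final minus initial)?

+4

Before: C2 has 1 bond to C, 2 bonds to H, 1 bond to N → oxidation state -1.
After: C2 has 1 bond to C, 2 bonds to O, 1 bond to N → oxidation state +3.
Δ = +3 − (-1) = +4, so this is an oxidation at C2.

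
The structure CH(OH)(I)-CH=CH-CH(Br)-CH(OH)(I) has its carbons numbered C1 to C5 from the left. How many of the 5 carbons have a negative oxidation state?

2

Tallying each carbon's bonds:
C1: 1C, 1H, 1O, 1I → 0 − 1 + 1 + 1 = +1
C2: 3C, 1H → 0 − 1 = -1
C3: 3C, 1H → 0 − 1 = -1
C4: 2C, 1H, 1Br → 0 − 1 + 1 = 0
C5: 1C, 1H, 1O, 1I → 0 − 1 + 1 + 1 = +1
2 carbons (C2, C3) meet the condition.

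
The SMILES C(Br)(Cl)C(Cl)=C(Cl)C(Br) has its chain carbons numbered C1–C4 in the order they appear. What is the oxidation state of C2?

C2 has one bond to C (0), a double bond to C (2×0 = 0), one bond to Cl (+1).
Oxidation state = 0 + 0 + 1 = +1.

+1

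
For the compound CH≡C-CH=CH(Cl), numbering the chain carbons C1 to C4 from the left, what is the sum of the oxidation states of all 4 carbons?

Tallying each carbon's bonds:
C1: 3C, 1H → 0 − 1 = -1
C2: 4C → 0 = 0
C3: 3C, 1H → 0 − 1 = -1
C4: 2C, 1H, 1Cl → 0 − 1 + 1 = 0
Sum = -1 + 0 − 1 + 0 = -2.

-2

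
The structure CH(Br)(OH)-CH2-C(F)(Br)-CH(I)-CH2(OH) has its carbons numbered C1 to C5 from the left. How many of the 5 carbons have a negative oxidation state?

2

Tallying each carbon's bonds:
C1: 1C, 1H, 1O, 1Br → 0 − 1 + 1 + 1 = +1
C2: 2C, 2H → 0 − 2 = -2
C3: 2C, 1F, 1Br → 0 + 1 + 1 = +2
C4: 2C, 1H, 1I → 0 − 1 + 1 = 0
C5: 1C, 2H, 1O → 0 − 2 + 1 = -1
2 carbons (C2, C5) meet the condition.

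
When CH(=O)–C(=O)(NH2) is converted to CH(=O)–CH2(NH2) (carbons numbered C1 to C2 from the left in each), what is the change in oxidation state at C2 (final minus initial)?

Before: C2 has 1 bond to C, 2 bonds to O, 1 bond to N → oxidation state +3.
After: C2 has 1 bond to C, 2 bonds to H, 1 bond to N → oxidation state -1.
Δ = -1 − (+3) = -4, so this is a reduction at C2.

-4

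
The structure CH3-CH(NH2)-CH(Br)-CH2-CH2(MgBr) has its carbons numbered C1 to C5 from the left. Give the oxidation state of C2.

C2 has one bond to C (0), one bond to C (0), one bond to N (+1), one bond to H (-1).
Oxidation state = 0 + 0 + 1 − 1 = 0.

0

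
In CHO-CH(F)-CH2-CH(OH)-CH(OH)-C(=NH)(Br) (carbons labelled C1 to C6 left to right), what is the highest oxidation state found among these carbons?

Bonds to more-electronegative neighbours contribute +1 each, bonds to H or metals contribute −1 each, and C–C bonds contribute 0. Tallying each carbon:
C1: 1C, 1H, 2O → 0 − 1 + 2 = +1
C2: 2C, 1H, 1F → 0 − 1 + 1 = 0
C3: 2C, 2H → 0 − 2 = -2
C4: 2C, 1H, 1O → 0 − 1 + 1 = 0
C5: 2C, 1H, 1O → 0 − 1 + 1 = 0
C6: 1C, 2N, 1Br → 0 + 2 + 1 = +3
The highest value is +3.

+3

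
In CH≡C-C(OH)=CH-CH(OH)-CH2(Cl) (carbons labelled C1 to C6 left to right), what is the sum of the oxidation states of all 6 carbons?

Each bond to a more electronegative atom (O, N, halogen) counts +1, each bond to a less electronegative atom (H, metal, B, Si) counts −1, and each C–C bond counts 0. Tallying each carbon:
C1: 3C, 1H → 0 − 1 = -1
C2: 4C → 0 = 0
C3: 3C, 1O → 0 + 1 = +1
C4: 3C, 1H → 0 − 1 = -1
C5: 2C, 1H, 1O → 0 − 1 + 1 = 0
C6: 1C, 2H, 1Cl → 0 − 2 + 1 = -1
Sum = -1 + 0 + 1 − 1 + 0 − 1 = -2.

-2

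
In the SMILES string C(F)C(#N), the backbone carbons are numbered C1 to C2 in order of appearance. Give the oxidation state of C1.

C1 has one bond to C (0), one bond to H (-1), one bond to F (+1), one bond to H (-1).
Oxidation state = 0 − 1 + 1 − 1 = -1.

-1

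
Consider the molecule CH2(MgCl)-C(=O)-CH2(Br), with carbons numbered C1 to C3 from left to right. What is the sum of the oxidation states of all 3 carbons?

Count +1 for every bond to an atom more electronegative than carbon and −1 for every bond to one less electronegative; C–C bonds are 0. Tallying each carbon:
C1: 1C, 2H, 1Mg → 0 − 2 − 1 = -3
C2: 2C, 2O → 0 + 2 = +2
C3: 1C, 2H, 1Br → 0 − 2 + 1 = -1
Sum = -3 + 2 − 1 = -2.

-2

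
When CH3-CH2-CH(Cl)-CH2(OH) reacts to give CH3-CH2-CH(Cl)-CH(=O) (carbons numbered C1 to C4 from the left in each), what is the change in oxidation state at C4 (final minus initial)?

+2

Before: C4 has 1 bond to C, 2 bonds to H, 1 bond to O → oxidation state -1.
After: C4 has 1 bond to C, 1 bond to H, 2 bonds to O → oxidation state +1.
Δ = +1 − (-1) = +2, so this is an oxidation at C4.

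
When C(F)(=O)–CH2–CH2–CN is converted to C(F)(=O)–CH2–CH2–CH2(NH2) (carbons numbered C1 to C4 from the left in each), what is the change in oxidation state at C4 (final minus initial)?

Before: C4 has 1 bond to C, 3 bonds to N → oxidation state +3.
After: C4 has 1 bond to C, 2 bonds to H, 1 bond to N → oxidation state -1.
Δ = -1 − (+3) = -4, so this is a reduction at C4.

-4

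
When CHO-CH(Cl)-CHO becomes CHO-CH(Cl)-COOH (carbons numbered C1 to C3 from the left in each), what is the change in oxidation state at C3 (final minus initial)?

+2

Before: C3 has 1 bond to C, 1 bond to H, 2 bonds to O → oxidation state +1.
After: C3 has 1 bond to C, 3 bonds to O → oxidation state +3.
Δ = +3 − (+1) = +2, so this is an oxidation at C3.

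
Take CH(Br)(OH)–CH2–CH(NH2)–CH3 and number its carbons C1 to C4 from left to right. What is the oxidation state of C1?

C1 has one bond to C (0), one bond to Br (+1), one bond to H (-1), one bond to O (+1).
Oxidation state = 0 + 1 − 1 + 1 = +1.

+1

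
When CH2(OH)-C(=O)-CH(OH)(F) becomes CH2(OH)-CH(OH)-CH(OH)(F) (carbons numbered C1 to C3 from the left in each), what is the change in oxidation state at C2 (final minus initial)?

Before: C2 has 2 bonds to C, 2 bonds to O → oxidation state +2.
After: C2 has 2 bonds to C, 1 bond to H, 1 bond to O → oxidation state 0.
Δ = 0 − (+2) = -2, so this is a reduction at C2.

-2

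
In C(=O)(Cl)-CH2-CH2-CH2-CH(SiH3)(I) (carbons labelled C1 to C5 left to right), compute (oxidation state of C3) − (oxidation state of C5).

C3: 2C, 2H → 0 − 2 = -2
C5: 1C, 1H, 1I, 1Si → 0 − 1 + 1 − 1 = -1
Difference: -2 − (-1) = -1.

-1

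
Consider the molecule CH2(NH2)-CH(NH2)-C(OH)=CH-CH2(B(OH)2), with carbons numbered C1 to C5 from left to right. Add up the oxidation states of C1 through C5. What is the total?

Bonds to more-electronegative neighbours contribute +1 each, bonds to H or metals contribute −1 each, and C–C bonds contribute 0. Tallying each carbon:
C1: 1C, 2H, 1N → 0 − 2 + 1 = -1
C2: 2C, 1H, 1N → 0 − 1 + 1 = 0
C3: 3C, 1O → 0 + 1 = +1
C4: 3C, 1H → 0 − 1 = -1
C5: 1C, 2H, 1B → 0 − 2 − 1 = -3
Sum = -1 + 0 + 1 − 1 − 3 = -4.

-4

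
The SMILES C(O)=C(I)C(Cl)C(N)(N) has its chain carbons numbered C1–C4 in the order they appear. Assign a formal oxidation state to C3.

0

Assign +1 per bond to O/N/halogen, −1 per bond to H or an electropositive element, and 0 per bond to carbon.
C3 has one bond to C (0), one bond to C (0), one bond to H (-1), one bond to Cl (+1).
Oxidation state = 0 + 0 − 1 + 1 = 0.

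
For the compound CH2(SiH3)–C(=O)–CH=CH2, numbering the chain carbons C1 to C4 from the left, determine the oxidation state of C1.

-3

C1 has one bond to C (0), one bond to H (-1), one bond to H (-1), one bond to Si (-1).
Oxidation state = 0 − 1 − 1 − 1 = -3.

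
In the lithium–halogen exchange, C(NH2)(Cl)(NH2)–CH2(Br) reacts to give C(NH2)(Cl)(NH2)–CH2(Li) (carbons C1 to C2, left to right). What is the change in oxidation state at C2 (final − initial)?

-2

Before: C2 has 1 bond to C, 2 bonds to H, 1 bond to Br → oxidation state -1.
After: C2 has 1 bond to C, 2 bonds to H, 1 bond to Li → oxidation state -3.
Δ = -3 − (-1) = -2, so this is a reduction at C2.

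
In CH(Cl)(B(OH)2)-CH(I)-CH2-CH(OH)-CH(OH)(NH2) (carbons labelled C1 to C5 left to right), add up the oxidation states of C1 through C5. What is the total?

Tallying each carbon's bonds:
C1: 1C, 1H, 1Cl, 1B → 0 − 1 + 1 − 1 = -1
C2: 2C, 1H, 1I → 0 − 1 + 1 = 0
C3: 2C, 2H → 0 − 2 = -2
C4: 2C, 1H, 1O → 0 − 1 + 1 = 0
C5: 1C, 1H, 1O, 1N → 0 − 1 + 1 + 1 = +1
Sum = -1 + 0 − 2 + 0 + 1 = -2.

-2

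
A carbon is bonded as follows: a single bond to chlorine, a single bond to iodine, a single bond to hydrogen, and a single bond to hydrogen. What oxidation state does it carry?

0

The carbon has one bond to H (-1), one bond to I (+1), one bond to H (-1), one bond to Cl (+1).
Oxidation state = -1 + 1 − 1 + 1 = 0.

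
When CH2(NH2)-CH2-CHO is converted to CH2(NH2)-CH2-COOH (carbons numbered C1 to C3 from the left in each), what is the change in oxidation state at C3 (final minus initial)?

Before: C3 has 1 bond to C, 1 bond to H, 2 bonds to O → oxidation state +1.
After: C3 has 1 bond to C, 3 bonds to O → oxidation state +3.
Δ = +3 − (+1) = +2, so this is an oxidation at C3.

+2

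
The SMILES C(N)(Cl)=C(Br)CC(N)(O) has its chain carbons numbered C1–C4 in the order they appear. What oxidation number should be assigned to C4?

+1

Each bond to a more electronegative atom (O, N, halogen) counts +1, each bond to a less electronegative atom (H, metal, B, Si) counts −1, and each C–C bond counts 0.
C4 has one bond to C (0), one bond to N (+1), one bond to H (-1), one bond to O (+1).
Oxidation state = 0 + 1 − 1 + 1 = +1.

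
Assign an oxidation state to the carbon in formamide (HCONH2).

The carbon has one bond to H (-1), a double bond to O (2×+1 = +2), one bond to N (+1).
Oxidation state = -1 + 2 + 1 = +2.

+2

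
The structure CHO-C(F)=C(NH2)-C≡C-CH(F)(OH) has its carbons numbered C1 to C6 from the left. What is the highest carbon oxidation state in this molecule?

+1

Count +1 for every bond to an atom more electronegative than carbon and −1 for every bond to one less electronegative; C–C bonds are 0. Tallying each carbon:
C1: 1C, 1H, 2O → 0 − 1 + 2 = +1
C2: 3C, 1F → 0 + 1 = +1
C3: 3C, 1N → 0 + 1 = +1
C4: 4C → 0 = 0
C5: 4C → 0 = 0
C6: 1C, 1H, 1O, 1F → 0 − 1 + 1 + 1 = +1
The highest value is +1.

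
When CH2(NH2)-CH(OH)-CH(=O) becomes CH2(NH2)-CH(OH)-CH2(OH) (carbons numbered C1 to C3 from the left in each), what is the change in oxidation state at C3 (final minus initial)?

Before: C3 has 1 bond to C, 1 bond to H, 2 bonds to O → oxidation state +1.
After: C3 has 1 bond to C, 2 bonds to H, 1 bond to O → oxidation state -1.
Δ = -1 − (+1) = -2, so this is a reduction at C3.

-2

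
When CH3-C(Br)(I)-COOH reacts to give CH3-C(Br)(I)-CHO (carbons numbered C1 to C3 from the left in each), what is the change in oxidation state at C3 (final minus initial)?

Before: C3 has 1 bond to C, 3 bonds to O → oxidation state +3.
After: C3 has 1 bond to C, 1 bond to H, 2 bonds to O → oxidation state +1.
Δ = +1 − (+3) = -2, so this is a reduction at C3.

-2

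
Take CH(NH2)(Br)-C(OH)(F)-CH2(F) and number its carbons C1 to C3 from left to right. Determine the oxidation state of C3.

-1

Each bond to a more electronegative atom (O, N, halogen) counts +1, each bond to a less electronegative atom (H, metal, B, Si) counts −1, and each C–C bond counts 0.
C3 has one bond to C (0), one bond to H (-1), one bond to F (+1), one bond to H (-1).
Oxidation state = 0 − 1 + 1 − 1 = -1.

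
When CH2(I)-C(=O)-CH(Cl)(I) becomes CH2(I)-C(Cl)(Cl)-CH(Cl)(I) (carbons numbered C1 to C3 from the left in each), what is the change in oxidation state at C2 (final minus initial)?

Before: C2 has 2 bonds to C, 2 bonds to O → oxidation state +2.
After: C2 has 2 bonds to C, 2 bonds to Cl → oxidation state +2.
Δ = +2 − (+2) = 0, so no net redox change at C2.

0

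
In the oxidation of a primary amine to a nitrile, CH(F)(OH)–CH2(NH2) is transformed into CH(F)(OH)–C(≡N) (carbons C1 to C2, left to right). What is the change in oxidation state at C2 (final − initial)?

Before: C2 has 1 bond to C, 2 bonds to H, 1 bond to N → oxidation state -1.
After: C2 has 1 bond to C, 3 bonds to N → oxidation state +3.
Δ = +3 − (-1) = +4, so this is an oxidation at C2.

+4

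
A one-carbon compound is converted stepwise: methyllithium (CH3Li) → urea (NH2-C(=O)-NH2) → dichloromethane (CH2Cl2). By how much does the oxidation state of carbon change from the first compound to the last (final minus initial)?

Carbon oxidation states along the series — methyllithium: -4, urea: +4, dichloromethane: 0.
Net change = 0 − (-4) = +4.

+4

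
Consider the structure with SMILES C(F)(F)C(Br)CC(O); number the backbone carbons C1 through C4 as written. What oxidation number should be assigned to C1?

+1

Assign +1 per bond to O/N/halogen, −1 per bond to H or an electropositive element, and 0 per bond to carbon.
C1 has one bond to C (0), one bond to H (-1), one bond to F (+1), one bond to F (+1).
Oxidation state = 0 − 1 + 1 + 1 = +1.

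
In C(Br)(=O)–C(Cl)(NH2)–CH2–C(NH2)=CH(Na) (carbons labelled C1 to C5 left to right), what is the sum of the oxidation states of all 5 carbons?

+2

Assign +1 per bond to O/N/halogen, −1 per bond to H or an electropositive element, and 0 per bond to carbon. Tallying each carbon:
C1: 1C, 2O, 1Br → 0 + 2 + 1 = +3
C2: 2C, 1N, 1Cl → 0 + 1 + 1 = +2
C3: 2C, 2H → 0 − 2 = -2
C4: 3C, 1N → 0 + 1 = +1
C5: 2C, 1H, 1Na → 0 − 1 − 1 = -2
Sum = +3 + 2 − 2 + 1 − 2 = +2.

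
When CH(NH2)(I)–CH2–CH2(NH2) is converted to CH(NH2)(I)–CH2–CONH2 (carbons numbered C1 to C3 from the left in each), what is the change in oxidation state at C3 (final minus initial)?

Before: C3 has 1 bond to C, 2 bonds to H, 1 bond to N → oxidation state -1.
After: C3 has 1 bond to C, 2 bonds to O, 1 bond to N → oxidation state +3.
Δ = +3 − (-1) = +4, so this is an oxidation at C3.

+4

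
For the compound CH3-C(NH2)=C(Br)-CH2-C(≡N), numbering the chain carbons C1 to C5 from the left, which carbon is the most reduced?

C1

Bonds to more-electronegative neighbours contribute +1 each, bonds to H or metals contribute −1 each, and C–C bonds contribute 0. Tallying each carbon:
C1: 1C, 3H → 0 − 3 = -3
C2: 3C, 1N → 0 + 1 = +1
C3: 3C, 1Br → 0 + 1 = +1
C4: 2C, 2H → 0 − 2 = -2
C5: 1C, 3N → 0 + 3 = +3
The most reduced carbon is C1 at -3.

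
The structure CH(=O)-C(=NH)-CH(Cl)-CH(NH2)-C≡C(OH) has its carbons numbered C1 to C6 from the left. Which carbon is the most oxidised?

C2

Tallying each carbon's bonds:
C1: 1C, 1H, 2O → 0 − 1 + 2 = +1
C2: 2C, 2N → 0 + 2 = +2
C3: 2C, 1H, 1Cl → 0 − 1 + 1 = 0
C4: 2C, 1H, 1N → 0 − 1 + 1 = 0
C5: 4C → 0 = 0
C6: 3C, 1O → 0 + 1 = +1
The most oxidised carbon is C2 at +2.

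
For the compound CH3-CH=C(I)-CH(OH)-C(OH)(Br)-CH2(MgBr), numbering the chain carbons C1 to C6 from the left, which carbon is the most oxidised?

Count +1 for every bond to an atom more electronegative than carbon and −1 for every bond to one less electronegative; C–C bonds are 0. Tallying each carbon:
C1: 1C, 3H → 0 − 3 = -3
C2: 3C, 1H → 0 − 1 = -1
C3: 3C, 1I → 0 + 1 = +1
C4: 2C, 1H, 1O → 0 − 1 + 1 = 0
C5: 2C, 1O, 1Br → 0 + 1 + 1 = +2
C6: 1C, 2H, 1Mg → 0 − 2 − 1 = -3
The most oxidised carbon is C5 at +2.

C5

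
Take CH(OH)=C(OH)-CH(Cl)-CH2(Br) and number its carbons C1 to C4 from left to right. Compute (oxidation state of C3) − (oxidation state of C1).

C3: 2C, 1H, 1Cl → 0 − 1 + 1 = 0
C1: 2C, 1H, 1O → 0 − 1 + 1 = 0
Difference: 0 − (0) = 0.

0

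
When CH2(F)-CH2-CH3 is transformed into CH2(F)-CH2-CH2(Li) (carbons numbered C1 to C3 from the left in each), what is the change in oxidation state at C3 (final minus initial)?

Before: C3 has 1 bond to C, 3 bonds to H → oxidation state -3.
After: C3 has 1 bond to C, 2 bonds to H, 1 bond to Li → oxidation state -3.
Δ = -3 − (-3) = 0, so no net redox change at C3.

0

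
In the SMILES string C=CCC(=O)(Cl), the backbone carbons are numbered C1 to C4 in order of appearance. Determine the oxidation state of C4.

C4 has one bond to C (0), a double bond to O (2×+1 = +2), one bond to Cl (+1).
Oxidation state = 0 + 2 + 1 = +3.

+3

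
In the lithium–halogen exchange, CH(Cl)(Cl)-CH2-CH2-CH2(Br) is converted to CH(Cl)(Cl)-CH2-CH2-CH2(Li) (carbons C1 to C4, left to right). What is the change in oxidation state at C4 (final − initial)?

-2

Before: C4 has 1 bond to C, 2 bonds to H, 1 bond to Br → oxidation state -1.
After: C4 has 1 bond to C, 2 bonds to H, 1 bond to Li → oxidation state -3.
Δ = -3 − (-1) = -2, so this is a reduction at C4.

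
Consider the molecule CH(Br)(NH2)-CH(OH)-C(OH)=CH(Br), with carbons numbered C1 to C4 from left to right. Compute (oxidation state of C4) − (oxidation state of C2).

0

C4: 2C, 1H, 1Br → 0 − 1 + 1 = 0
C2: 2C, 1H, 1O → 0 − 1 + 1 = 0
Difference: 0 − (0) = 0.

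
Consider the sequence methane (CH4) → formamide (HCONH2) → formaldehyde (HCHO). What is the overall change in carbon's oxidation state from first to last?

Carbon oxidation states along the series — methane: -4, formamide: +2, formaldehyde: 0.
Net change = 0 − (-4) = +4.

+4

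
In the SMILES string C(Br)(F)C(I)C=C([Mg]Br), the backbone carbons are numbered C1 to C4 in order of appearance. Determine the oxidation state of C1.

C1 has one bond to C (0), one bond to H (-1), one bond to Br (+1), one bond to F (+1).
Oxidation state = 0 − 1 + 1 + 1 = +1.

+1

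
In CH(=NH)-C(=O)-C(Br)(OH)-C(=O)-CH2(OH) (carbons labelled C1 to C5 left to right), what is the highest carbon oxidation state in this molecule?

Tallying each carbon's bonds:
C1: 1C, 1H, 2N → 0 − 1 + 2 = +1
C2: 2C, 2O → 0 + 2 = +2
C3: 2C, 1O, 1Br → 0 + 1 + 1 = +2
C4: 2C, 2O → 0 + 2 = +2
C5: 1C, 2H, 1O → 0 − 2 + 1 = -1
The highest value is +2.

+2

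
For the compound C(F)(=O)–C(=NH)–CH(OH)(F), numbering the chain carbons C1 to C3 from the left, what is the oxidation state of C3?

Each bond to a more electronegative atom (O, N, halogen) counts +1, each bond to a less electronegative atom (H, metal, B, Si) counts −1, and each C–C bond counts 0.
C3 has one bond to C (0), one bond to O (+1), one bond to H (-1), one bond to F (+1).
Oxidation state = 0 + 1 − 1 + 1 = +1.

+1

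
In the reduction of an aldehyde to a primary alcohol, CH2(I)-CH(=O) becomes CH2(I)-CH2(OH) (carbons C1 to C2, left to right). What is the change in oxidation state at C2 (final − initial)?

Before: C2 has 1 bond to C, 1 bond to H, 2 bonds to O → oxidation state +1.
After: C2 has 1 bond to C, 2 bonds to H, 1 bond to O → oxidation state -1.
Δ = -1 − (+1) = -2, so this is a reduction at C2.

-2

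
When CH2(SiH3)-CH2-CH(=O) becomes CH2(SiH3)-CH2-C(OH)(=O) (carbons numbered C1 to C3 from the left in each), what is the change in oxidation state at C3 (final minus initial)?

Before: C3 has 1 bond to C, 1 bond to H, 2 bonds to O → oxidation state +1.
After: C3 has 1 bond to C, 3 bonds to O → oxidation state +3.
Δ = +3 − (+1) = +2, so this is an oxidation at C3.

+2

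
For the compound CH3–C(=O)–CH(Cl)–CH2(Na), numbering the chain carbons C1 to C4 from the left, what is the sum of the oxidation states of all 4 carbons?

-4

Tallying each carbon's bonds:
C1: 1C, 3H → 0 − 3 = -3
C2: 2C, 2O → 0 + 2 = +2
C3: 2C, 1H, 1Cl → 0 − 1 + 1 = 0
C4: 1C, 2H, 1Na → 0 − 2 − 1 = -3
Sum = -3 + 2 + 0 − 3 = -4.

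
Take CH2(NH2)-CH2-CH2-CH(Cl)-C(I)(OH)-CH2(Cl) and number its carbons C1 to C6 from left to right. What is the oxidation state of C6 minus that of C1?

C6: 1C, 2H, 1Cl → 0 − 2 + 1 = -1
C1: 1C, 2H, 1N → 0 − 2 + 1 = -1
Difference: -1 − (-1) = 0.

0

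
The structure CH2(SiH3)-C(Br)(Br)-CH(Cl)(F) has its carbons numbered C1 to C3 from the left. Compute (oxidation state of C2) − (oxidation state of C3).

C2: 2C, 2Br → 0 + 2 = +2
C3: 1C, 1H, 1F, 1Cl → 0 − 1 + 1 + 1 = +1
Difference: +2 − (+1) = +1.

+1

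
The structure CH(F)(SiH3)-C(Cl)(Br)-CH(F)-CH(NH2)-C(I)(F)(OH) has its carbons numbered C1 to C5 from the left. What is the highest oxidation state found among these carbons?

+3

Bonds to more-electronegative neighbours contribute +1 each, bonds to H or metals contribute −1 each, and C–C bonds contribute 0. Tallying each carbon:
C1: 1C, 1H, 1F, 1Si → 0 − 1 + 1 − 1 = -1
C2: 2C, 1Cl, 1Br → 0 + 1 + 1 = +2
C3: 2C, 1H, 1F → 0 − 1 + 1 = 0
C4: 2C, 1H, 1N → 0 − 1 + 1 = 0
C5: 1C, 1O, 1F, 1I → 0 + 1 + 1 + 1 = +3
The highest value is +3.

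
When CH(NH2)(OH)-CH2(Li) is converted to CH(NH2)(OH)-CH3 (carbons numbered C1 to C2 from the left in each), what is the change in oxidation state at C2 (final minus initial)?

Before: C2 has 1 bond to C, 2 bonds to H, 1 bond to Li → oxidation state -3.
After: C2 has 1 bond to C, 3 bonds to H → oxidation state -3.
Δ = -3 − (-3) = 0, so no net redox change at C2.

0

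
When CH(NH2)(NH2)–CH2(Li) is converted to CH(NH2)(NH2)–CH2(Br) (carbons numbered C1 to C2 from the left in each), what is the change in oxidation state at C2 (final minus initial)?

+2

Before: C2 has 1 bond to C, 2 bonds to H, 1 bond to Li → oxidation state -3.
After: C2 has 1 bond to C, 2 bonds to H, 1 bond to Br → oxidation state -1.
Δ = -1 − (-3) = +2, so this is an oxidation at C2.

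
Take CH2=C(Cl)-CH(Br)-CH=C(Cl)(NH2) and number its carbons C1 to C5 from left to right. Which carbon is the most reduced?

C1

Bonds to more-electronegative neighbours contribute +1 each, bonds to H or metals contribute −1 each, and C–C bonds contribute 0. Tallying each carbon:
C1: 2C, 2H → 0 − 2 = -2
C2: 3C, 1Cl → 0 + 1 = +1
C3: 2C, 1H, 1Br → 0 − 1 + 1 = 0
C4: 3C, 1H → 0 − 1 = -1
C5: 2C, 1N, 1Cl → 0 + 1 + 1 = +2
The most reduced carbon is C1 at -2.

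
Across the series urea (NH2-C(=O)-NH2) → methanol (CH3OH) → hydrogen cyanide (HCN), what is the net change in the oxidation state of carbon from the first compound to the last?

-2

Carbon oxidation states along the series — urea: +4, methanol: -2, hydrogen cyanide: +2.
Net change = +2 − (+4) = -2.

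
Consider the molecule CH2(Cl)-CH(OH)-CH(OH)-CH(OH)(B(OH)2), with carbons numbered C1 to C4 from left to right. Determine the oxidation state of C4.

-1

C4 has one bond to C (0), one bond to O (+1), one bond to H (-1), one bond to B (-1).
Oxidation state = 0 + 1 − 1 − 1 = -1.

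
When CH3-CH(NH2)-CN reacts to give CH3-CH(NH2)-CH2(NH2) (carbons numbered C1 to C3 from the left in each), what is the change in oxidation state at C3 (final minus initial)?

Before: C3 has 1 bond to C, 3 bonds to N → oxidation state +3.
After: C3 has 1 bond to C, 2 bonds to H, 1 bond to N → oxidation state -1.
Δ = -1 − (+3) = -4, so this is a reduction at C3.

-4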